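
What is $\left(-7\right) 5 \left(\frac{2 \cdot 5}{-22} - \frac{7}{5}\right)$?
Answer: $\frac{714}{11} \approx 64.909$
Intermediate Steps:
$\left(-7\right) 5 \left(\frac{2 \cdot 5}{-22} - \frac{7}{5}\right) = - 35 \left(10 \left(- \frac{1}{22}\right) - \frac{7}{5}\right) = - 35 \left(- \frac{5}{11} - \frac{7}{5}\right) = \left(-35\right) \left(- \frac{102}{55}\right) = \frac{714}{11}$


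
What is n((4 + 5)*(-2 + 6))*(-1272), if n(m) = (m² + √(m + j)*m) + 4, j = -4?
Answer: -1653600 - 183168*√2 ≈ -1.9126e+6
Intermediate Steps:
n(m) = 4 + m² + m*√(-4 + m) (n(m) = (m² + √(m - 4)*m) + 4 = (m² + √(-4 + m)*m) + 4 = (m² + m*√(-4 + m)) + 4 = 4 + m² + m*√(-4 + m))
n((4 + 5)*(-2 + 6))*(-1272) = (4 + ((4 + 5)*(-2 + 6))² + ((4 + 5)*(-2 + 6))*√(-4 + (4 + 5)*(-2 + 6)))*(-1272) = (4 + (9*4)² + (9*4)*√(-4 + 9*4))*(-1272) = (4 + 36² + 36*√(-4 + 36))*(-1272) = (4 + 1296 + 36*√32)*(-1272) = (4 + 1296 + 36*(4*√2))*(-1272) = (4 + 1296 + 144*√2)*(-1272) = (1300 + 144*√2)*(-1272) = -1653600 - 183168*√2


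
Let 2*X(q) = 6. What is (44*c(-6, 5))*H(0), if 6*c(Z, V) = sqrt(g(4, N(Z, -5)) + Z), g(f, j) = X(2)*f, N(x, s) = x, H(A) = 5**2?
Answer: 550*sqrt(6)/3 ≈ 449.07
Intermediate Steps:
H(A) = 25
X(q) = 3 (X(q) = (1/2)*6 = 3)
g(f, j) = 3*f
c(Z, V) = sqrt(12 + Z)/6 (c(Z, V) = sqrt(3*4 + Z)/6 = sqrt(12 + Z)/6)
(44*c(-6, 5))*H(0) = (44*(sqrt(12 - 6)/6))*25 = (44*(sqrt(6)/6))*25 = (22*sqrt(6)/3)*25 = 550*sqrt(6)/3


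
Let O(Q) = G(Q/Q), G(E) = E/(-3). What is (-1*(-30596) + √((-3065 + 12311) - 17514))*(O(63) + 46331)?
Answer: 4252599232/3 + 277984*I*√2067/3 ≈ 1.4175e+9 + 4.2128e+6*I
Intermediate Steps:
G(E) = -E/3 (G(E) = E*(-⅓) = -E/3)
O(Q) = -⅓ (O(Q) = -Q/(3*Q) = -⅓*1 = -⅓)
(-1*(-30596) + √((-3065 + 12311) - 17514))*(O(63) + 46331) = (-1*(-30596) + √((-3065 + 12311) - 17514))*(-⅓ + 46331) = (30596 + √(9246 - 17514))*(138992/3) = (30596 + √(-8268))*(138992/3) = (30596 + 2*I*√2067)*(138992/3) = 4252599232/3 + 277984*I*√2067/3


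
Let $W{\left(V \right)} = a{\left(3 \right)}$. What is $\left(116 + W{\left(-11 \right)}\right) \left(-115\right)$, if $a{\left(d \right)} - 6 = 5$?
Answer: $-14605$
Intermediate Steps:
$a{\left(d \right)} = 11$ ($a{\left(d \right)} = 6 + 5 = 11$)
$W{\left(V \right)} = 11$
$\left(116 + W{\left(-11 \right)}\right) \left(-115\right) = \left(116 + 11\right) \left(-115\right) = 127 \left(-115\right) = -14605$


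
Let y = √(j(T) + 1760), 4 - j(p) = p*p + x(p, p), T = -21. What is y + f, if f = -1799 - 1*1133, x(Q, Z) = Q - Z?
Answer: -2932 + 21*√3 ≈ -2895.6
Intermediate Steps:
f = -2932 (f = -1799 - 1133 = -2932)
j(p) = 4 - p² (j(p) = 4 - (p*p + (p - p)) = 4 - (p² + 0) = 4 - p²)
y = 21*√3 (y = √((4 - 1*(-21)²) + 1760) = √((4 - 1*441) + 1760) = √((4 - 441) + 1760) = √(-437 + 1760) = √1323 = 21*√3 ≈ 36.373)
y + f = 21*√3 - 2932 = -2932 + 21*√3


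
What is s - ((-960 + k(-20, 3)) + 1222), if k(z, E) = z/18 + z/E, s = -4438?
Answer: -42230/9 ≈ -4692.2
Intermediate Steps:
k(z, E) = z/18 + z/E (k(z, E) = z*(1/18) + z/E = z/18 + z/E)
s - ((-960 + k(-20, 3)) + 1222) = -4438 - ((-960 + ((1/18)*(-20) - 20/3)) + 1222) = -4438 - ((-960 + (-10/9 - 20*1/3)) + 1222) = -4438 - ((-960 + (-10/9 - 20/3)) + 1222) = -4438 - ((-960 - 70/9) + 1222) = -4438 - (-8710/9 + 1222) = -4438 - 1*2288/9 = -4438 - 2288/9 = -42230/9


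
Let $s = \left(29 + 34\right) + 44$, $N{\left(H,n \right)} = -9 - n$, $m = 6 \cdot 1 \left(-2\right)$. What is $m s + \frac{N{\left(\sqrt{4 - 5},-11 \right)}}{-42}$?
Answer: $- \frac{26965}{21} \approx -1284.0$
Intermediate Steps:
$m = -12$ ($m = 6 \left(-2\right) = -12$)
$s = 107$ ($s = 63 + 44 = 107$)
$m s + \frac{N{\left(\sqrt{4 - 5},-11 \right)}}{-42} = \left(-12\right) 107 + \frac{-9 - -11}{-42} = -1284 + \left(-9 + 11\right) \left(- \frac{1}{42}\right) = -1284 + 2 \left(- \frac{1}{42}\right) = -1284 - \frac{1}{21} = - \frac{26965}{21}$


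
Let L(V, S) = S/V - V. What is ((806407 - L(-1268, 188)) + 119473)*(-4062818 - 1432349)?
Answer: -1610644718287517/317 ≈ -5.0809e+12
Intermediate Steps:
L(V, S) = -V + S/V
((806407 - L(-1268, 188)) + 119473)*(-4062818 - 1432349) = ((806407 - (-1*(-1268) + 188/(-1268))) + 119473)*(-4062818 - 1432349) = ((806407 - (1268 + 188*(-1/1268))) + 119473)*(-5495167) = ((806407 - (1268 - 47/317)) + 119473)*(-5495167) = ((806407 - 1*401909/317) + 119473)*(-5495167) = ((806407 - 401909/317) + 119473)*(-5495167) = (255229110/317 + 119473)*(-5495167) = (293102051/317)*(-5495167) = -1610644718287517/317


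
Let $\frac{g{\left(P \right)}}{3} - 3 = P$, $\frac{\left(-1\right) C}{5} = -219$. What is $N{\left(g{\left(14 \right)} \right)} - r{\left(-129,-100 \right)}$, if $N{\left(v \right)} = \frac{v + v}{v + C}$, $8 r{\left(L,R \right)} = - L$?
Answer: $- \frac{24503}{1528} \approx -16.036$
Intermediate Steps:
$C = 1095$ ($C = \left(-5\right) \left(-219\right) = 1095$)
$g{\left(P \right)} = 9 + 3 P$
$r{\left(L,R \right)} = - \frac{L}{8}$ ($r{\left(L,R \right)} = \frac{\left(-1\right) L}{8} = - \frac{L}{8}$)
$N{\left(v \right)} = \frac{2 v}{1095 + v}$ ($N{\left(v \right)} = \frac{v + v}{v + 1095} = \frac{2 v}{1095 + v}$)
$N{\left(g{\left(14 \right)} \right)} - r{\left(-129,-100 \right)} = \frac{2 \left(9 + 3 \cdot 14\right)}{1095 + \left(9 + 3 \cdot 14\right)} - \left(- \frac{1}{8}\right) \left(-129\right) = \frac{2 \left(9 + 42\right)}{1095 + \left(9 + 42\right)} - \frac{129}{8} = 2 \cdot 51 \frac{1}{1095 + 51} - \frac{129}{8} = 2 \cdot 51 \cdot \frac{1}{1146} - \frac{129}{8} = \frac{17}{191} - \frac{129}{8} = - \frac{24503}{1528}$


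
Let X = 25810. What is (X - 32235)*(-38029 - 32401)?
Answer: 452512750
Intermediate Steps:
(X - 32235)*(-38029 - 32401) = (25810 - 32235)*(-38029 - 32401) = -6425*(-70430) = 452512750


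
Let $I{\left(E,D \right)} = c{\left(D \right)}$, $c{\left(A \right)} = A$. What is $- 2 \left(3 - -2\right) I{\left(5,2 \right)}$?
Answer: $-20$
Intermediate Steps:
$I{\left(E,D \right)} = D$
$- 2 \left(3 - -2\right) I{\left(5,2 \right)} = - 2 \left(3 - -2\right) 2 = - 2 \left(3 + 2\right) 2 = \left(-2\right) 5 \cdot 2 = \left(-10\right) 2 = -20$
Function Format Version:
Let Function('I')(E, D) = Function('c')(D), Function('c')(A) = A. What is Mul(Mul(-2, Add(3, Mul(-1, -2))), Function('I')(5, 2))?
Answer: -20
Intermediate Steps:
Function('I')(E, D) = D
Mul(Mul(-2, Add(3, Mul(-1, -2))), Function('I')(5, 2)) = Mul(Mul(-2, Add(3, Mul(-1, -2))), 2) = Mul(Mul(-2, Add(3, 2)), 2) = Mul(Mul(-2, 5), 2) = Mul(-10, 2) = -20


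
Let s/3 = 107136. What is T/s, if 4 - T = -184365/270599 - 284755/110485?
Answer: 21701250733/960917692456512 ≈ 2.2584e-5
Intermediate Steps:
s = 321408 (s = 3*107136 = 321408)
T = 43402501466/5979426103 (T = 4 - (-184365/270599 - 284755/110485) = 4 - (-184365*1/270599 - 284755*1/110485) = 4 - (-184365/270599 - 56951/22097) = 4 - 1*(-19484797054/5979426103) = 4 + 19484797054/5979426103 = 43402501466/5979426103 ≈ 7.2586)
T/s = (43402501466/5979426103)/321408 = (43402501466/5979426103)*(1/321408) = 21701250733/960917692456512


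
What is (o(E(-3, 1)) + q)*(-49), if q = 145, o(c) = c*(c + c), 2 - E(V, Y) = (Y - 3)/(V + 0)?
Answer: -65513/9 ≈ -7279.2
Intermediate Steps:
E(V, Y) = 2 - (-3 + Y)/V (E(V, Y) = 2 - (Y - 3)/(V + 0) = 2 - (-3 + Y)/V)
o(c) = 2*c**2 (o(c) = c*(2*c) = 2*c**2)
(o(E(-3, 1)) + q)*(-49) = (2*((3 - 1*1 + 2*(-3))/(-3))**2 + 145)*(-49) = (2*(-(3 - 1 - 6)/3)**2 + 145)*(-49) = (2*(-1/3*(-4))**2 + 145)*(-49) = (2*(4/3)**2 + 145)*(-49) = (2*(16/9) + 145)*(-49) = (32/9 + 145)*(-49) = (1337/9)*(-49) = -65513/9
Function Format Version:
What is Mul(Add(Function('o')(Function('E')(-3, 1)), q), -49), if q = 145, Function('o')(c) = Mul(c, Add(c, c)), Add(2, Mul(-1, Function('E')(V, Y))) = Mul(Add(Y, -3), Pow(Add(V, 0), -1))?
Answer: Rational(-65513, 9) ≈ -7279.2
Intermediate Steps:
Function('E')(V, Y) = Add(2, Mul(-1, Pow(V, -1), Add(-3, Y))) (Function('E')(V, Y) = Add(2, Mul(-1, Mul(Add(Y, -3), Pow(Add(V, 0), -1)))) = Add(2, Mul(-1, Mul(Add(-3, Y), Pow(V, -1)))) = Add(2, Mul(-1, Mul(Pow(V, -1), Add(-3, Y)))) = Add(2, Mul(-1, Pow(V, -1), Add(-3, Y))))
Function('o')(c) = Mul(2, Pow(c, 2)) (Function('o')(c) = Mul(c, Mul(2, c)) = Mul(2, Pow(c, 2)))
Mul(Add(Function('o')(Function('E')(-3, 1)), q), -49) = Mul(Add(Mul(2, Pow(Mul(Pow(-3, -1), Add(3, Mul(-1, 1), Mul(2, -3))), 2)), 145), -49) = Mul(Add(Mul(2, Pow(Mul(Rational(-1, 3), Add(3, -1, -6)), 2)), 145), -49) = Mul(Add(Mul(2, Pow(Mul(Rational(-1, 3), -4), 2)), 145), -49) = Mul(Add(Mul(2, Pow(Rational(4, 3), 2)), 145), -49) = Mul(Add(Mul(2, Rational(16, 9)), 145), -49) = Mul(Add(Rational(32, 9), 145), -49) = Mul(Rational(1337, 9), -49) = Rational(-65513, 9)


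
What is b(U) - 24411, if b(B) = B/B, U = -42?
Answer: -24410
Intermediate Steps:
b(B) = 1
b(U) - 24411 = 1 - 24411 = -24410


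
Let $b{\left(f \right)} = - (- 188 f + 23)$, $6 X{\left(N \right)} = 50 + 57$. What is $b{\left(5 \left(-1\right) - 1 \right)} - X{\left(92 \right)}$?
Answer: $- \frac{7013}{6} \approx -1168.8$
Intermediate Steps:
$X{\left(N \right)} = \frac{107}{6}$ ($X{\left(N \right)} = \frac{50 + 57}{6} = \frac{1}{6} \cdot 107 = \frac{107}{6}$)
$b{\left(f \right)} = -23 + 188 f$ ($b{\left(f \right)} = - (23 - 188 f) = -23 + 188 f$)
$b{\left(5 \left(-1\right) - 1 \right)} - X{\left(92 \right)} = \left(-23 + 188 \left(5 \left(-1\right) - 1\right)\right) - \frac{107}{6} = \left(-23 + 188 \left(-5 - 1\right)\right) - \frac{107}{6} = \left(-23 + 188 \left(-6\right)\right) - \frac{107}{6} = \left(-23 - 1128\right) - \frac{107}{6} = -1151 - \frac{107}{6} = - \frac{7013}{6}$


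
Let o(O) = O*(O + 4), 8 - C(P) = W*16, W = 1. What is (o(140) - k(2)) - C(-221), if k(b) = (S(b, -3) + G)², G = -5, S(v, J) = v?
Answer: 20159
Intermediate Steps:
C(P) = -8 (C(P) = 8 - 16 = -8)
o(O) = O*(4 + O)
k(b) = (-5 + b)² (k(b) = (b - 5)² = (-5 + b)²)
(o(140) - k(2)) - C(-221) = (140*(4 + 140) - (-5 + 2)²) - 1*(-8) = (140*144 - 1*(-3)²) + 8 = (20160 - 1*9) + 8 = (20160 - 9) + 8 = 20151 + 8 = 20159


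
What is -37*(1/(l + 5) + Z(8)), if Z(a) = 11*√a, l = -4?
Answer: -37 - 814*√2 ≈ -1188.2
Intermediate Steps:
-37*(1/(l + 5) + Z(8)) = -37*(1/(-4 + 5) + 11*√8) = -37*(1/1 + 11*(2*√2)) = -37*(1 + 22*√2) = -37 - 814*√2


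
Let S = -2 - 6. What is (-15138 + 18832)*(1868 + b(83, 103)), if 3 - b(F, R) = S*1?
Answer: 6941026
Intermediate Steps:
S = -8
b(F, R) = 11 (b(F, R) = 3 - (-8) = 3 - 1*(-8) = 3 + 8 = 11)
(-15138 + 18832)*(1868 + b(83, 103)) = (-15138 + 18832)*(1868 + 11) = 3694*1879 = 6941026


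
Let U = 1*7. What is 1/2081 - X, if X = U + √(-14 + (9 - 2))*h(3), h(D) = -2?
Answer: -14566/2081 + 2*I*√7 ≈ -6.9995 + 5.2915*I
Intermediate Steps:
U = 7
X = 7 - 2*I*√7 (X = 7 + √(-14 + (9 - 2))*(-2) = 7 + √(-14 + 7)*(-2) = 7 + √(-7)*(-2) = 7 + (I*√7)*(-2) = 7 - 2*I*√7 ≈ 7.0 - 5.2915*I)
1/2081 - X = 1/2081 - (7 - 2*I*√7) = 1/2081 + (-7 + 2*I*√7) = -14566/2081 + 2*I*√7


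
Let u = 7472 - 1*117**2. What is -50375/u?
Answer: 50375/6217 ≈ 8.1028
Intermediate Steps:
u = -6217 (u = 7472 - 1*13689 = 7472 - 13689 = -6217)
-50375/u = -50375/(-6217) = -50375*(-1/6217) = 50375/6217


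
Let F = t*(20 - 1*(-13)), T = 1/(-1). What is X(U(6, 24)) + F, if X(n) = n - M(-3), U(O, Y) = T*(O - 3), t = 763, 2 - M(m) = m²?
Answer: 25183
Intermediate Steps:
M(m) = 2 - m²
T = -1
U(O, Y) = 3 - O (U(O, Y) = -(O - 3) = -(-3 + O) = 3 - O)
X(n) = 7 + n (X(n) = n - (2 - 1*(-3)²) = n - (2 - 1*9) = n - (2 - 9) = n - 1*(-7) = n + 7 = 7 + n)
F = 25179 (F = 763*(20 - 1*(-13)) = 763*(20 + 13) = 763*33 = 25179)
X(U(6, 24)) + F = (7 + (3 - 1*6)) + 25179 = (7 + (3 - 6)) + 25179 = (7 - 3) + 25179 = 4 + 25179 = 25183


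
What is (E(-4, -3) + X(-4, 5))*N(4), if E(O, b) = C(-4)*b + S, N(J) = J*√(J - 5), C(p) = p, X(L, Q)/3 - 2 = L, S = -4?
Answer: 8*I ≈ 8.0*I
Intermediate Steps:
X(L, Q) = 6 + 3*L
N(J) = J*√(-5 + J)
E(O, b) = -4 - 4*b (E(O, b) = -4*b - 4 = -4 - 4*b)
(E(-4, -3) + X(-4, 5))*N(4) = ((-4 - 4*(-3)) + (6 + 3*(-4)))*(4*√(-5 + 4)) = ((-4 + 12) + (6 - 12))*(4*√(-1)) = (8 - 6)*(4*I) = 2*(4*I) = 8*I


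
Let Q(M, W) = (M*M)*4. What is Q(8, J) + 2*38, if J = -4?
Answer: 332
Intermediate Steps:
Q(M, W) = 4*M² (Q(M, W) = M²*4 = 4*M²)
Q(8, J) + 2*38 = 4*8² + 2*38 = 4*64 + 76 = 256 + 76 = 332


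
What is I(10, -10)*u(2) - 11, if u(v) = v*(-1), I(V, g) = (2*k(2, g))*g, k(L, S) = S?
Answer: -411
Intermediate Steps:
I(V, g) = 2*g**2 (I(V, g) = (2*g)*g = 2*g**2)
u(v) = -v
I(10, -10)*u(2) - 11 = (2*(-10)**2)*(-1*2) - 11 = (2*100)*(-2) - 11 = 200*(-2) - 11 = -400 - 11 = -411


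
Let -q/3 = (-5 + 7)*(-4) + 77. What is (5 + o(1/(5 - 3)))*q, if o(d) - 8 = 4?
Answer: -3519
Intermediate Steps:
o(d) = 12 (o(d) = 8 + 4 = 12)
q = -207 (q = -3*((-5 + 7)*(-4) + 77) = -3*(2*(-4) + 77) = -3*(-8 + 77) = -3*69 = -207)
(5 + o(1/(5 - 3)))*q = (5 + 12)*(-207) = 17*(-207) = -3519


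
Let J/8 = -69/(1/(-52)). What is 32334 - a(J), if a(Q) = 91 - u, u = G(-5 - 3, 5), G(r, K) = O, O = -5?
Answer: 32238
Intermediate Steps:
G(r, K) = -5
J = 28704 (J = 8*(-69/(1/(-52))) = 8*(-69/(-1/52)) = 8*(-69*(-52)) = 8*3588 = 28704)
u = -5
a(Q) = 96 (a(Q) = 91 - 1*(-5) = 91 + 5 = 96)
32334 - a(J) = 32334 - 1*96 = 32334 - 96 = 32238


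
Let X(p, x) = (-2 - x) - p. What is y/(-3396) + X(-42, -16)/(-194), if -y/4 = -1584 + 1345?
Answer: -46955/82353 ≈ -0.57017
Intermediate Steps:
y = 956 (y = -4*(-1584 + 1345) = -4*(-239) = 956)
X(p, x) = -2 - p - x
y/(-3396) + X(-42, -16)/(-194) = 956/(-3396) + (-2 - 1*(-42) - 1*(-16))/(-194) = 956*(-1/3396) + (-2 + 42 + 16)*(-1/194) = -239/849 + 56*(-1/194) = -239/849 - 28/97 = -46955/82353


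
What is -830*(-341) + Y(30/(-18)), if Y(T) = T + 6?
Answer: 849103/3 ≈ 2.8303e+5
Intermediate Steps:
Y(T) = 6 + T
-830*(-341) + Y(30/(-18)) = -830*(-341) + (6 + 30/(-18)) = 283030 + (6 + 30*(-1/18)) = 283030 + (6 - 5/3) = 283030 + 13/3 = 849103/3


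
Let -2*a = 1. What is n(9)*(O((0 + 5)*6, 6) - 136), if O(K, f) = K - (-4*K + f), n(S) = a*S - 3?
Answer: -60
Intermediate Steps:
a = -1/2 (a = -1/2*1 = -1/2 ≈ -0.50000)
n(S) = -3 - S/2 (n(S) = -S/2 - 3 = -3 - S/2)
O(K, f) = -f + 5*K (O(K, f) = K - (f - 4*K) = K + (-f + 4*K) = -f + 5*K)
n(9)*(O((0 + 5)*6, 6) - 136) = (-3 - 1/2*9)*((-1*6 + 5*((0 + 5)*6)) - 136) = (-3 - 9/2)*((-6 + 5*(5*6)) - 136) = -15*((-6 + 5*30) - 136)/2 = -15*((-6 + 150) - 136)/2 = -15*(144 - 136)/2 = -15/2*8 = -60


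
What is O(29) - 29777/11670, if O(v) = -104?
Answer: -1243457/11670 ≈ -106.55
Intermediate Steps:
O(29) - 29777/11670 = -104 - 29777/11670 = -1243457/11670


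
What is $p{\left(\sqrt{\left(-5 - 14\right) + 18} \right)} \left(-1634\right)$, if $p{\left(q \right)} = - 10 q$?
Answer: $16340 i \approx 16340.0 i$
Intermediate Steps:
$p{\left(\sqrt{\left(-5 - 14\right) + 18} \right)} \left(-1634\right) = - 10 \sqrt{\left(-5 - 14\right) + 18} \left(-1634\right) = - 10 \sqrt{-19 + 18} \left(-1634\right) = - 10 \sqrt{-1} \left(-1634\right) = - 10 i \left(-1634\right) = 16340 i$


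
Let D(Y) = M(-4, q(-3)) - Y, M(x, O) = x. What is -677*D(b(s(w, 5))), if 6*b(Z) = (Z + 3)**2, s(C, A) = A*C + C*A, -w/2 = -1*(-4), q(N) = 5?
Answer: 4030181/6 ≈ 6.7170e+5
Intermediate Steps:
w = -8 (w = -(-2)*(-4) = -2*4 = -8)
s(C, A) = 2*A*C (s(C, A) = A*C + A*C = 2*A*C)
b(Z) = (3 + Z)**2/6 (b(Z) = (Z + 3)**2/6 = (3 + Z)**2/6)
D(Y) = -4 - Y
-677*D(b(s(w, 5))) = -677*(-4 - (3 + 2*5*(-8))**2/6) = -677*(-4 - (3 - 80)**2/6) = -677*(-4 - (-77)**2/6) = -677*(-4 - 5929/6) = -677*(-5953/6) = 4030181/6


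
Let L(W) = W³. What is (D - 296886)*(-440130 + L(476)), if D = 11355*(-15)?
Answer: -50183155001706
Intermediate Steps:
D = -170325
(D - 296886)*(-440130 + L(476)) = (-170325 - 296886)*(-440130 + 476³) = -467211*(-440130 + 107850176) = -467211*107410046 = -50183155001706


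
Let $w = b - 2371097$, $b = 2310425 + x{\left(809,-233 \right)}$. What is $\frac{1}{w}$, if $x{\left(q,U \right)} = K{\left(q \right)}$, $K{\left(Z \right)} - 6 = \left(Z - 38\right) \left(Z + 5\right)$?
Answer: $\frac{1}{566928} \approx 1.7639 \cdot 10^{-6}$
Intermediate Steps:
$K{\left(Z \right)} = 6 + \left(-38 + Z\right) \left(5 + Z\right)$ ($K{\left(Z \right)} = 6 + \left(Z - 38\right) \left(Z + 5\right) = 6 + \left(-38 + Z\right) \left(5 + Z\right)$)
$x{\left(q,U \right)} = -184 + q^{2} - 33 q$
$b = 2938025$ ($b = 2310425 - \left(26881 - 654481\right) = 2310425 - -627600 = 2310425 + 627600 = 2938025$)
$w = 566928$ ($w = 2938025 - 2371097 = 566928$)
$\frac{1}{w} = \frac{1}{566928}$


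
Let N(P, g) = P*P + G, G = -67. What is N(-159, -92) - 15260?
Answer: 9954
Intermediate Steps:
N(P, g) = -67 + P**2 (N(P, g) = P*P - 67 = P**2 - 67 = -67 + P**2)
N(-159, -92) - 15260 = (-67 + (-159)**2) - 15260 = (-67 + 25281) - 15260 = 25214 - 15260 = 9954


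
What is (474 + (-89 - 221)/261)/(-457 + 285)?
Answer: -30851/11223 ≈ -2.7489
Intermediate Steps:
(474 + (-89 - 221)/261)/(-457 + 285) = (474 - 310*1/261)/(-172) = (474 - 310/261)*(-1/172) = (123404/261)*(-1/172) = -30851/11223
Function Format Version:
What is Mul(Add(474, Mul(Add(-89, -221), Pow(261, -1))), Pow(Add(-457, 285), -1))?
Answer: Rational(-30851, 11223) ≈ -2.7489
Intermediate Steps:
Mul(Add(474, Mul(Add(-89, -221), Pow(261, -1))), Pow(Add(-457, 285), -1)) = Mul(Add(474, Mul(-310, Rational(1, 261))), Pow(-172, -1)) = Mul(Add(474, Rational(-310, 261)), Rational(-1, 172)) = Mul(Rational(123404, 261), Rational(-1, 172)) = Rational(-30851, 11223)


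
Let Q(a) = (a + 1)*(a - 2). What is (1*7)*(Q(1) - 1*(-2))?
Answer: 0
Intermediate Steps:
Q(a) = (1 + a)*(-2 + a)
(1*7)*(Q(1) - 1*(-2)) = (1*7)*((-2 + 1² - 1*1) - 1*(-2)) = 7*((-2 + 1 - 1) + 2) = 7*(-2 + 2) = 7*0 = 0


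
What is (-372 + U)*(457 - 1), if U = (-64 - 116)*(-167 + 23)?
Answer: 11649888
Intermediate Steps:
U = 25920 (U = -180*(-144) = 25920)
(-372 + U)*(457 - 1) = (-372 + 25920)*(457 - 1) = 25548*456 = 11649888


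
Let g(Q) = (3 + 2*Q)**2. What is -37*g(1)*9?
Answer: -8325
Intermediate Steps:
-37*g(1)*9 = -37*(3 + 2*1)**2*9 = -37*(3 + 2)**2*9 = -37*5**2*9 = -37*25*9 = -925*9 = -8325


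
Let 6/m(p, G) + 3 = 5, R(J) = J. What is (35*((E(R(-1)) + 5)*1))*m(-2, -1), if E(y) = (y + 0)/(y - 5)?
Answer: 1085/2 ≈ 542.50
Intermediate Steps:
E(y) = y/(-5 + y)
m(p, G) = 3 (m(p, G) = 6/(-3 + 5) = 6/2 = 6*(½) = 3)
(35*((E(R(-1)) + 5)*1))*m(-2, -1) = (35*((-1/(-5 - 1) + 5)*1))*3 = (35*((-1/(-6) + 5)*1))*3 = (35*((-1*(-⅙) + 5)*1))*3 = (35*((⅙ + 5)*1))*3 = (35*((31/6)*1))*3 = (35*(31/6))*3 = (1085/6)*3 = 1085/2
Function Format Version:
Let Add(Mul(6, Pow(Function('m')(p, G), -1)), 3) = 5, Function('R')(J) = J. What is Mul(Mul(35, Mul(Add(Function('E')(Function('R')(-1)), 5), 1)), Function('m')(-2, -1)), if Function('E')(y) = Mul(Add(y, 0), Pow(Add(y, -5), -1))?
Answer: Rational(1085, 2) ≈ 542.50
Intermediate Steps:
Function('E')(y) = Mul(y, Pow(Add(-5, y), -1))
Function('m')(p, G) = 3 (Function('m')(p, G) = Mul(6, Pow(Add(-3, 5), -1)) = Mul(6, Pow(2, -1)) = Mul(6, Rational(1, 2)) = 3)
Mul(Mul(35, Mul(Add(Function('E')(Function('R')(-1)), 5), 1)), Function('m')(-2, -1)) = Mul(Mul(35, Mul(Add(Mul(-1, Pow(Add(-5, -1), -1)), 5), 1)), 3) = Mul(Mul(35, Mul(Add(Mul(-1, Pow(-6, -1)), 5), 1)), 3) = Mul(Mul(35, Mul(Add(Mul(-1, Rational(-1, 6)), 5), 1)), 3) = Mul(Mul(35, Mul(Add(Rational(1, 6), 5), 1)), 3) = Mul(Mul(35, Mul(Rational(31, 6), 1)), 3) = Mul(Mul(35, Rational(31, 6)), 3) = Mul(Rational(1085, 6), 3) = Rational(1085, 2)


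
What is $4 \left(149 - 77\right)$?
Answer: $288$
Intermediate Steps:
$4 \left(149 - 77\right) = 4 \cdot 72 = 288$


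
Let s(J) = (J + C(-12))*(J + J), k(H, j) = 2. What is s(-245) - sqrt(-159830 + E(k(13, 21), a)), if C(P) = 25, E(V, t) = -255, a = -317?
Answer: 107800 - I*sqrt(160085) ≈ 1.078e+5 - 400.11*I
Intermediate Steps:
s(J) = 2*J*(25 + J) (s(J) = (J + 25)*(J + J) = (25 + J)*(2*J) = 2*J*(25 + J))
s(-245) - sqrt(-159830 + E(k(13, 21), a)) = 2*(-245)*(25 - 245) - sqrt(-159830 - 255) = 2*(-245)*(-220) - sqrt(-160085) = 107800 - I*sqrt(160085)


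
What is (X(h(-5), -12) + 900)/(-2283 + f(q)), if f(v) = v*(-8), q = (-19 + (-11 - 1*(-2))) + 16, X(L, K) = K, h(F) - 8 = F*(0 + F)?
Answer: -296/729 ≈ -0.40604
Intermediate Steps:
h(F) = 8 + F**2 (h(F) = 8 + F*(0 + F) = 8 + F*F = 8 + F**2)
q = -12 (q = (-19 + (-11 + 2)) + 16 = (-19 - 9) + 16 = -28 + 16 = -12)
f(v) = -8*v
(X(h(-5), -12) + 900)/(-2283 + f(q)) = (-12 + 900)/(-2283 - 8*(-12)) = 888/(-2283 + 96) = 888/(-2187) = 888*(-1/2187) = -296/729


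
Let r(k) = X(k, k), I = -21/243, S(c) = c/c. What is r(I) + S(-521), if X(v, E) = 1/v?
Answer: -74/7 ≈ -10.571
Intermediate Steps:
S(c) = 1
I = -7/81 (I = -21*1/243 = -7/81 ≈ -0.086420)
r(k) = 1/k
r(I) + S(-521) = 1/(-7/81) + 1 = -81/7 + 1 = -74/7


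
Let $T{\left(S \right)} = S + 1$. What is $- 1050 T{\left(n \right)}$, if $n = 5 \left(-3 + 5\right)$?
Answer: $-11550$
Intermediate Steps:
$n = 10$ ($n = 5 \cdot 2 = 10$)
$T{\left(S \right)} = 1 + S$
$- 1050 T{\left(n \right)} = - 1050 \left(1 + 10\right) = \left(-1050\right) 11 = -11550$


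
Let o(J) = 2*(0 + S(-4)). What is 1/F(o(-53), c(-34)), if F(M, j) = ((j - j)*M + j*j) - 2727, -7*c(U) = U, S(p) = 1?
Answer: -49/132467 ≈ -0.00036990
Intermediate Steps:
c(U) = -U/7
o(J) = 2 (o(J) = 2*(0 + 1) = 2*1 = 2)
F(M, j) = -2727 + j² (F(M, j) = (0*M + j²) - 2727 = (0 + j²) - 2727 = j² - 2727 = -2727 + j²)
1/F(o(-53), c(-34)) = 1/(-2727 + (-⅐*(-34))²) = 1/(-2727 + (34/7)²) = 1/(-2727 + 1156/49) = 1/(-132467/49) = -49/132467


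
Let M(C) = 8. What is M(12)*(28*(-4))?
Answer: -896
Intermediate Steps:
M(12)*(28*(-4)) = 8*(28*(-4)) = 8*(-112) = -896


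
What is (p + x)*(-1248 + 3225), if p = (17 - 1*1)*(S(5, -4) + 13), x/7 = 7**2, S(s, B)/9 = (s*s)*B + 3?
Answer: -26525409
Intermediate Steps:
S(s, B) = 27 + 9*B*s**2 (S(s, B) = 9*((s*s)*B + 3) = 9*(s**2*B + 3) = 9*(B*s**2 + 3) = 9*(3 + B*s**2) = 27 + 9*B*s**2)
x = 343 (x = 7*7**2 = 7*49 = 343)
p = -13760 (p = (17 - 1*1)*((27 + 9*(-4)*5**2) + 13) = (17 - 1)*((27 + 9*(-4)*25) + 13) = 16*((27 - 900) + 13) = 16*(-873 + 13) = 16*(-860) = -13760)
(p + x)*(-1248 + 3225) = (-13760 + 343)*(-1248 + 3225) = -13417*1977 = -26525409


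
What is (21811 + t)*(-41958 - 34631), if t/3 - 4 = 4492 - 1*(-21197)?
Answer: -7573886210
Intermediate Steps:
t = 77079 (t = 12 + 3*(4492 - 1*(-21197)) = 12 + 3*(4492 + 21197) = 12 + 3*25689 = 12 + 77067 = 77079)
(21811 + t)*(-41958 - 34631) = (21811 + 77079)*(-41958 - 34631) = 98890*(-76589) = -7573886210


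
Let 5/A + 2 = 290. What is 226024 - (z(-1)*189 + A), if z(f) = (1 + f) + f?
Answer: 65149339/288 ≈ 2.2621e+5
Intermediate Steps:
A = 5/288 (A = 5/(-2 + 290) = 5/288 ≈ 0.017361)
z(f) = 1 + 2*f
226024 - (z(-1)*189 + A) = 226024 - ((1 + 2*(-1))*189 + 5/288) = 226024 - ((1 - 2)*189 + 5/288) = 226024 - (-1*189 + 5/288) = 226024 - (-189 + 5/288) = 226024 - 1*(-54427/288) = 226024 + 54427/288 = 65149339/288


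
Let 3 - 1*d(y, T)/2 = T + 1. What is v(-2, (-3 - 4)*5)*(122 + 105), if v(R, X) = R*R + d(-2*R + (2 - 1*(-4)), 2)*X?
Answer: 908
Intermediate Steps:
d(y, T) = 4 - 2*T (d(y, T) = 6 - 2*(T + 1) = 6 - 2*(1 + T) = 6 + (-2 - 2*T) = 4 - 2*T)
v(R, X) = R² (v(R, X) = R*R + (4 - 2*2)*X = R² + (4 - 4)*X = R² + 0*X = R² + 0 = R²)
v(-2, (-3 - 4)*5)*(122 + 105) = (-2)²*(122 + 105) = 4*227 = 908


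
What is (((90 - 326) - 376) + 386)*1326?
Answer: -299676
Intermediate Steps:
(((90 - 326) - 376) + 386)*1326 = ((-236 - 376) + 386)*1326 = (-612 + 386)*1326 = -226*1326 = -299676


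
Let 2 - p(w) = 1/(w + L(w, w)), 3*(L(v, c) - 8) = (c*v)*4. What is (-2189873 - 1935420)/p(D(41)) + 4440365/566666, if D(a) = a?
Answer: -16062023412266463/7785424174 ≈ -2.0631e+6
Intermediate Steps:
L(v, c) = 8 + 4*c*v/3 (L(v, c) = 8 + ((c*v)*4)/3 = 8 + (4*c*v)/3 = 8 + 4*c*v/3)
p(w) = 2 - 1/(8 + w + 4*w²/3) (p(w) = 2 - 1/(w + (8 + 4*w*w/3)) = 2 - 1/(w + (8 + 4*w²/3)) = 2 - 1/(8 + w + 4*w²/3))
(-2189873 - 1935420)/p(D(41)) + 4440365/566666 = (-2189873 - 1935420)/(((45 + 6*41 + 8*41²)/(24 + 3*41 + 4*41²))) + 4440365/566666 = -4125293*(24 + 123 + 4*1681)/(45 + 246 + 8*1681) + 4440365*(1/566666) = -4125293*(24 + 123 + 6724)/(45 + 246 + 13448) + 4440365/566666 = -4125293/(13739/6871) + 4440365/566666 = -4125293/((1/6871)*13739) + 4440365/566666 = -4125293/13739/6871 + 4440365/566666 = -4125293*6871/13739 + 4440365/566666 = -28344888203/13739 + 4440365/566666 = -16062023412266463/7785424174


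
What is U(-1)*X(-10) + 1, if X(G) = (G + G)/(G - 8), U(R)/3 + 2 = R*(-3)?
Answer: 13/3 ≈ 4.3333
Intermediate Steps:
U(R) = -6 - 9*R (U(R) = -6 + 3*(R*(-3)) = -6 + 3*(-3*R) = -6 - 9*R)
X(G) = 2*G/(-8 + G) (X(G) = (2*G)/(-8 + G) = 2*G/(-8 + G))
U(-1)*X(-10) + 1 = (-6 - 9*(-1))*(2*(-10)/(-8 - 10)) + 1 = (-6 + 9)*(2*(-10)/(-18)) + 1 = 3*(2*(-10)*(-1/18)) + 1 = 3*(10/9) + 1 = 10/3 + 1 = 13/3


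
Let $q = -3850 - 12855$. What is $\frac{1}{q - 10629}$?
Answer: $- \frac{1}{27334} \approx -3.6584 \cdot 10^{-5}$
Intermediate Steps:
$q = -16705$ ($q = -3850 - 12855 = -16705$)
$\frac{1}{q - 10629} = \frac{1}{-16705 - 10629} = \frac{1}{-27334} = - \frac{1}{27334}$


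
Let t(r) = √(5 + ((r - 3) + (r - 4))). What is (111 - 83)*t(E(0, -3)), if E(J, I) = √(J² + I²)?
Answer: 56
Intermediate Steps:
E(J, I) = √(I² + J²)
t(r) = √(-2 + 2*r) (t(r) = √(5 + ((-3 + r) + (-4 + r))) = √(5 + (-7 + 2*r)) = √(-2 + 2*r))
(111 - 83)*t(E(0, -3)) = (111 - 83)*√(-2 + 2*√((-3)² + 0²)) = 28*√(-2 + 2*√(9 + 0)) = 28*√(-2 + 2*√9) = 28*√(-2 + 2*3) = 28*√(-2 + 6) = 28*√4 = 28*2 = 56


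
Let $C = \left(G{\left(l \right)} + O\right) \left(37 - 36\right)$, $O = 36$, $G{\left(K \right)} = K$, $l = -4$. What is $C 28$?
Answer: $896$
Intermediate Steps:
$C = 32$ ($C = \left(-4 + 36\right) \left(37 - 36\right) = 32 \cdot 1 = 32$)
$C 28 = 32 \cdot 28 = 896$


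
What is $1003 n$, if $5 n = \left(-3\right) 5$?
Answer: $-3009$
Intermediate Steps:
$n = -3$ ($n = \frac{\left(-3\right) 5}{5} = \frac{1}{5} \left(-15\right) = -3$)
$1003 n = 1003 \left(-3\right) = -3009$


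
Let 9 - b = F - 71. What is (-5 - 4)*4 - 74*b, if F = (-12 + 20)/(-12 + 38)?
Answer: -77132/13 ≈ -5933.2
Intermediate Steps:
F = 4/13 (F = 8/26 = 8*(1/26) = 4/13 ≈ 0.30769)
b = 1036/13 (b = 9 - (4/13 - 71) = 9 - 1*(-919/13) = 9 + 919/13 = 1036/13 ≈ 79.692)
(-5 - 4)*4 - 74*b = (-5 - 4)*4 - 74*1036/13 = -9*4 - 76664/13 = -36 - 76664/13 = -77132/13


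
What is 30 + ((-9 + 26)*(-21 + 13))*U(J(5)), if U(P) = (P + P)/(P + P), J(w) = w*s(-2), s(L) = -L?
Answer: -106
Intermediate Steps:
J(w) = 2*w (J(w) = w*(-1*(-2)) = w*2 = 2*w)
U(P) = 1 (U(P) = (2*P)/((2*P)) = (2*P)*(1/(2*P)) = 1)
30 + ((-9 + 26)*(-21 + 13))*U(J(5)) = 30 + ((-9 + 26)*(-21 + 13))*1 = 30 + (17*(-8))*1 = 30 - 136*1 = 30 - 136 = -106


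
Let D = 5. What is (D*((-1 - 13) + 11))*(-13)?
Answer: 195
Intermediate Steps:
(D*((-1 - 13) + 11))*(-13) = (5*((-1 - 13) + 11))*(-13) = (5*(-14 + 11))*(-13) = (5*(-3))*(-13) = -15*(-13) = 195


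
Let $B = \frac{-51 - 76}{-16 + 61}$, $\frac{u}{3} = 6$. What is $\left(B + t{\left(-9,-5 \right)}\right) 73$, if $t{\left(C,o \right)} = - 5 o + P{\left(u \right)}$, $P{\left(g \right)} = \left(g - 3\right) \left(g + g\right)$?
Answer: $\frac{1846754}{45} \approx 41039.0$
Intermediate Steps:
$u = 18$ ($u = 3 \cdot 6 = 18$)
$P{\left(g \right)} = 2 g \left(-3 + g\right)$ ($P{\left(g \right)} = \left(-3 + g\right) 2 g = 2 g \left(-3 + g\right)$)
$B = - \frac{127}{45} \approx -2.8222$
$t{\left(C,o \right)} = 540 - 5 o$ ($t{\left(C,o \right)} = - 5 o + 2 \cdot 18 \left(-3 + 18\right) = - 5 o + 2 \cdot 18 \cdot 15 = - 5 o + 540 = 540 - 5 o$)
$\left(B + t{\left(-9,-5 \right)}\right) 73 = \left(- \frac{127}{45} + \left(540 - -25\right)\right) 73 = \left(- \frac{127}{45} + \left(540 + 25\right)\right) 73 = \left(- \frac{127}{45} + 565\right) 73 = \frac{25298}{45} \cdot 73 = \frac{1846754}{45}$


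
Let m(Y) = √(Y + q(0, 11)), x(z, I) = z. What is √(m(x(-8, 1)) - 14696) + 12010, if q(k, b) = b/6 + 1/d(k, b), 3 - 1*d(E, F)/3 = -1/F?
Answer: 12010 + √(-4247144 + 17*I*√1751)/17 ≈ 12010.0 + 121.23*I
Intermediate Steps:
d(E, F) = 9 + 3/F (d(E, F) = 9 - (-3)/F = 9 + 3/F)
q(k, b) = 1/(9 + 3/b) + b/6 (q(k, b) = b/6 + 1/(9 + 3/b) = 1/(9 + 3/b) + b/6)
m(Y) = √(33/17 + Y) (m(Y) = √(Y + (½)*11*(1 + 11)/(1 + 3*11)) = √(Y + (½)*11*12/(1 + 33)) = √(Y + (½)*11*12/34) = √(Y + (½)*11*(1/34)*12) = √(Y + 33/17) = √(33/17 + Y))
√(m(x(-8, 1)) - 14696) + 12010 = √(√(561 + 289*(-8))/17 - 14696) + 12010 = √(√(561 - 2312)/17 - 14696) + 12010 = √(√(-1751)/17 - 14696) + 12010 = √((I*√1751)/17 - 14696) + 12010 = √(I*√1751/17 - 14696) + 12010 = √(-14696 + I*√1751/17) + 12010 = 12010 + √(-14696 + I*√1751/17)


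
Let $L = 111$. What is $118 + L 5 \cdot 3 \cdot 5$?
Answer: $8443$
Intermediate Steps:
$118 + L 5 \cdot 3 \cdot 5 = 118 + 111 \cdot 5 \cdot 3 \cdot 5 = 118 + 111 \cdot 15 \cdot 5 = 118 + 111 \cdot 75 = 118 + 8325 = 8443$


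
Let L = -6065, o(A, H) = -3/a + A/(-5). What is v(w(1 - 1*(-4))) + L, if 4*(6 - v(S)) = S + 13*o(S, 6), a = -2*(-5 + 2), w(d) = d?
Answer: -48443/8 ≈ -6055.4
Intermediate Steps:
a = 6 (a = -2*(-3) = 6)
o(A, H) = -1/2 - A/5 (o(A, H) = -3/6 + A/(-5) = -3*1/6 + A*(-1/5) = -1/2 - A/5)
v(S) = 61/8 + 2*S/5 (v(S) = 6 - (S + 13*(-1/2 - S/5))/4 = 6 - (S + (-13/2 - 13*S/5))/4 = 6 - (-13/2 - 8*S/5)/4 = 6 + (13/8 + 2*S/5) = 61/8 + 2*S/5)
v(w(1 - 1*(-4))) + L = (61/8 + 2*(1 - 1*(-4))/5) - 6065 = (61/8 + 2*(1 + 4)/5) - 6065 = (61/8 + (2/5)*5) - 6065 = (61/8 + 2) - 6065 = 77/8 - 6065 = -48443/8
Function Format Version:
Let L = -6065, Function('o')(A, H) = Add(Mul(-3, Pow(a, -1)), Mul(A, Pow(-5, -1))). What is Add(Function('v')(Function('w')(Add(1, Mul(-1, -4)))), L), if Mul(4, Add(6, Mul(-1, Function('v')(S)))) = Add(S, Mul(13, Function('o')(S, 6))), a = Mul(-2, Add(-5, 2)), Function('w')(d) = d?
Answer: Rational(-48443, 8) ≈ -6055.4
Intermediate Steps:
a = 6 (a = Mul(-2, -3) = 6)
Function('o')(A, H) = Add(Rational(-1, 2), Mul(Rational(-1, 5), A)) (Function('o')(A, H) = Add(Mul(-3, Pow(6, -1)), Mul(A, Pow(-5, -1))) = Add(Mul(-3, Rational(1, 6)), Mul(A, Rational(-1, 5))) = Add(Rational(-1, 2), Mul(Rational(-1, 5), A)))
Function('v')(S) = Add(Rational(61, 8), Mul(Rational(2, 5), S)) (Function('v')(S) = Add(6, Mul(Rational(-1, 4), Add(S, Mul(13, Add(Rational(-1, 2), Mul(Rational(-1, 5), S)))))) = Add(6, Mul(Rational(-1, 4), Add(S, Add(Rational(-13, 2), Mul(Rational(-13, 5), S))))) = Add(6, Mul(Rational(-1, 4), Add(Rational(-13, 2), Mul(Rational(-8, 5), S)))) = Add(6, Add(Rational(13, 8), Mul(Rational(2, 5), S))) = Add(Rational(61, 8), Mul(Rational(2, 5), S)))
Add(Function('v')(Function('w')(Add(1, Mul(-1, -4)))), L) = Add(Add(Rational(61, 8), Mul(Rational(2, 5), Add(1, Mul(-1, -4)))), -6065) = Add(Add(Rational(61, 8), Mul(Rational(2, 5), Add(1, 4))), -6065) = Add(Add(Rational(61, 8), Mul(Rational(2, 5), 5)), -6065) = Add(Add(Rational(61, 8), 2), -6065) = Add(Rational(77, 8), -6065) = Rational(-48443, 8)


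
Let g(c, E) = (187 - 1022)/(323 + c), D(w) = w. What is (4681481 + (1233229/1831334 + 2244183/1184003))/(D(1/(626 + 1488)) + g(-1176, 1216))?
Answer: 9152250179029126491287791/1914659889408191043 ≈ 4.7801e+6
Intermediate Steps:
g(c, E) = -835/(323 + c)
(4681481 + (1233229/1831334 + 2244183/1184003))/(D(1/(626 + 1488)) + g(-1176, 1216)) = (4681481 + (1233229/1831334 + 2244183/1184003))/(1/(626 + 1488) - 835/(323 - 1176)) = (4681481 + (1233229*(1/1831334) + 2244183*(1/1184003)))/(1/2114 - 835/(-853)) = (4681481 + (1233229/1831334 + 2244183/1184003))/(1/2114 - 835*(-1/853)) = (4681481 + 5569995465809/2168304950002)/(1/2114 + 835/853) = 10150883995635778771/(2168304950002*(1766043/1803242)) = (10150883995635778771/2168304950002)*(1803242/1766043) = 9152250179029126491287791/1914659889408191043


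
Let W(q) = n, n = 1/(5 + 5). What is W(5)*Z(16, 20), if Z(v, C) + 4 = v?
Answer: 6/5 ≈ 1.2000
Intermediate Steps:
Z(v, C) = -4 + v
n = ⅒ (n = 1/10 = ⅒ ≈ 0.10000)
W(q) = ⅒
W(5)*Z(16, 20) = (-4 + 16)/10 = (⅒)*12 = 6/5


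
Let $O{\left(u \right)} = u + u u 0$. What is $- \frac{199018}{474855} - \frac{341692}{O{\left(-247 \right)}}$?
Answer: $\frac{12477307478}{9022245} \approx 1382.9$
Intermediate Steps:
$O{\left(u \right)} = u$ ($O{\left(u \right)} = u + u 0 = u + 0 = u$)
$- \frac{199018}{474855} - \frac{341692}{O{\left(-247 \right)}} = - \frac{199018}{474855} - \frac{341692}{-247} = \left(-199018\right) \frac{1}{474855} - - \frac{26284}{19} = - \frac{199018}{474855} + \frac{26284}{19} = \frac{12477307478}{9022245}$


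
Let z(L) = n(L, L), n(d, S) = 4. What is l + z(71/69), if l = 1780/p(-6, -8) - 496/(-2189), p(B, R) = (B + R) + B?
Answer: -185569/2189 ≈ -84.773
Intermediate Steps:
z(L) = 4
p(B, R) = R + 2*B
l = -194325/2189 (l = 1780/(-8 + 2*(-6)) - 496/(-2189) = 1780/(-8 - 12) - 496*(-1/2189) = 1780/(-20) + 496/2189 = 1780*(-1/20) + 496/2189 = -89 + 496/2189 = -194325/2189 ≈ -88.773)
l + z(71/69) = -194325/2189 + 4 = -185569/2189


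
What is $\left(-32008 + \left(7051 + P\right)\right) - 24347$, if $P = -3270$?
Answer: $-52574$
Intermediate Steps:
$\left(-32008 + \left(7051 + P\right)\right) - 24347 = \left(-32008 + \left(7051 - 3270\right)\right) - 24347 = \left(-32008 + 3781\right) - 24347 = -28227 - 24347 = -52574$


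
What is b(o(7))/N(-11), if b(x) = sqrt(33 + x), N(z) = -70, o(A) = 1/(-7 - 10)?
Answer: -2*sqrt(595)/595 ≈ -0.081992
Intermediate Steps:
o(A) = -1/17 (o(A) = 1/(-17) = -1/17)
b(o(7))/N(-11) = sqrt(33 - 1/17)/(-70) = sqrt(560/17)*(-1/70) = (4*sqrt(595)/17)*(-1/70) = -2*sqrt(595)/595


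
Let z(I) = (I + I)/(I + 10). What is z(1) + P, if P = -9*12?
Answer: -1186/11 ≈ -107.82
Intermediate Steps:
z(I) = 2*I/(10 + I) (z(I) = (2*I)/(10 + I) = 2*I/(10 + I))
P = -108
z(1) + P = 2*1/(10 + 1) - 108 = 2*1/11 - 108 = 2*1*(1/11) - 108 = 2/11 - 108 = -1186/11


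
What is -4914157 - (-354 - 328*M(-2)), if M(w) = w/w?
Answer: -4913475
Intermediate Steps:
M(w) = 1
-4914157 - (-354 - 328*M(-2)) = -4914157 - (-354 - 328*1) = -4914157 - (-354 - 328) = -4914157 - 1*(-682) = -4914157 + 682 = -4913475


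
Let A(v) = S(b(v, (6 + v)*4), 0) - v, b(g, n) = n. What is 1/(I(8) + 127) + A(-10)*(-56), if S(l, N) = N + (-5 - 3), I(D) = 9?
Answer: -15231/136 ≈ -111.99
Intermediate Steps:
S(l, N) = -8 + N (S(l, N) = N - 8 = -8 + N)
A(v) = -8 - v (A(v) = (-8 + 0) - v = -8 - v)
1/(I(8) + 127) + A(-10)*(-56) = 1/(9 + 127) + (-8 - 1*(-10))*(-56) = 1/136 + (-8 + 10)*(-56) = 1/136 + 2*(-56) = 1/136 - 112 = -15231/136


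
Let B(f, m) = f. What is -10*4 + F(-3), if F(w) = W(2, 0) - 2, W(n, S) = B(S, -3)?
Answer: -42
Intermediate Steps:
W(n, S) = S
F(w) = -2 (F(w) = 0 - 2 = -2)
-10*4 + F(-3) = -10*4 - 2 = -40 - 2 = -42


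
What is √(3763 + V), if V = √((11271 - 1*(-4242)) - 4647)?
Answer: √(3763 + √10866) ≈ 62.187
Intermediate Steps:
V = √10866 (V = √((11271 + 4242) - 4647) = √(15513 - 4647) = √10866 ≈ 104.24)
√(3763 + V) = √(3763 + √10866)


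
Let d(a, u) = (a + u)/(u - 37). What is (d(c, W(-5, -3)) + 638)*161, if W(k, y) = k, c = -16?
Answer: 205597/2 ≈ 1.0280e+5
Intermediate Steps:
d(a, u) = (a + u)/(-37 + u)
(d(c, W(-5, -3)) + 638)*161 = ((-16 - 5)/(-37 - 5) + 638)*161 = (-21/(-42) + 638)*161 = (-1/42*(-21) + 638)*161 = (1/2 + 638)*161 = (1277/2)*161 = 205597/2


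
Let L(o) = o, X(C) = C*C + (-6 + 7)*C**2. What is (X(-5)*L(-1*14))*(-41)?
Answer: 28700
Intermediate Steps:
X(C) = 2*C**2 (X(C) = C**2 + 1*C**2 = C**2 + C**2 = 2*C**2)
(X(-5)*L(-1*14))*(-41) = ((2*(-5)**2)*(-1*14))*(-41) = ((2*25)*(-14))*(-41) = (50*(-14))*(-41) = -700*(-41) = 28700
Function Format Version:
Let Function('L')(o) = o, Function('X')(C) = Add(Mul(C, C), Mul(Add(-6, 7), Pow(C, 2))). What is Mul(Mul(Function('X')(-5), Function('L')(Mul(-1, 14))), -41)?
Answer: 28700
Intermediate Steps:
Function('X')(C) = Mul(2, Pow(C, 2)) (Function('X')(C) = Add(Pow(C, 2), Mul(1, Pow(C, 2))) = Add(Pow(C, 2), Pow(C, 2)) = Mul(2, Pow(C, 2)))
Mul(Mul(Function('X')(-5), Function('L')(Mul(-1, 14))), -41) = Mul(Mul(Mul(2, Pow(-5, 2)), Mul(-1, 14)), -41) = Mul(Mul(Mul(2, 25), -14), -41) = Mul(Mul(50, -14), -41) = Mul(-700, -41) = 28700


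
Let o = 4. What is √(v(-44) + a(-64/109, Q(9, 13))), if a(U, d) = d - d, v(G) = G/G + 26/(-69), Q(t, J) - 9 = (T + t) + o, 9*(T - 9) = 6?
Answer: √2967/69 ≈ 0.78942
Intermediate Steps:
T = 29/3 (T = 9 + (⅑)*6 = 9 + ⅔ = 29/3 ≈ 9.6667)
Q(t, J) = 68/3 + t (Q(t, J) = 9 + ((29/3 + t) + 4) = 9 + (41/3 + t) = 68/3 + t)
v(G) = 43/69 (v(G) = 1 + 26*(-1/69) = 1 - 26/69 = 43/69)
a(U, d) = 0
√(v(-44) + a(-64/109, Q(9, 13))) = √(43/69 + 0) = √(43/69) = √2967/69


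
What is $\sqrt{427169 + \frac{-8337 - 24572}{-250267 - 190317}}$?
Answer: $\frac{\sqrt{20729902320052330}}{220292} \approx 653.58$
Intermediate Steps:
$\sqrt{427169 + \frac{-8337 - 24572}{-250267 - 190317}} = \sqrt{427169 - \frac{32909}{-440584}} = \sqrt{427169 - - \frac{32909}{440584}} = \sqrt{427169 + \frac{32909}{440584}} = \sqrt{\frac{188203859605}{440584}} = \frac{\sqrt{20729902320052330}}{220292}$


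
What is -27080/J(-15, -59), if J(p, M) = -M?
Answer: -27080/59 ≈ -458.98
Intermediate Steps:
-27080/J(-15, -59) = -27080/((-1*(-59))) = -27080/59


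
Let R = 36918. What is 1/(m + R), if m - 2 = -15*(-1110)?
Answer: 1/53570 ≈ 1.8667e-5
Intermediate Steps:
m = 16652 (m = 2 - 15*(-1110) = 2 + 16650 = 16652)
1/(m + R) = 1/(16652 + 36918) = 1/53570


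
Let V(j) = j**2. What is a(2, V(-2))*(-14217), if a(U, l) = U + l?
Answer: -85302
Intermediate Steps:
a(2, V(-2))*(-14217) = (2 + (-2)**2)*(-14217) = (2 + 4)*(-14217) = 6*(-14217) = -85302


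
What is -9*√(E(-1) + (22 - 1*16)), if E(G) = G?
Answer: -9*√5 ≈ -20.125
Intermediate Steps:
-9*√(E(-1) + (22 - 1*16)) = -9*√(-1 + (22 - 1*16)) = -9*√(-1 + (22 - 16)) = -9*√(-1 + 6) = -9*√5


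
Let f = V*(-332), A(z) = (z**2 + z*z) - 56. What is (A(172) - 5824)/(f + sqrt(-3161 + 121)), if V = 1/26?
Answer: -28748876/135329 - 9005672*I*sqrt(190)/135329 ≈ -212.44 - 917.28*I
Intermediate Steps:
A(z) = -56 + 2*z**2 (A(z) = (z**2 + z**2) - 56 = 2*z**2 - 56 = -56 + 2*z**2)
V = 1/26 ≈ 0.038462
f = -166/13 (f = (1/26)*(-332) = -166/13 ≈ -12.769)
(A(172) - 5824)/(f + sqrt(-3161 + 121)) = ((-56 + 2*172**2) - 5824)/(-166/13 + sqrt(-3161 + 121)) = ((-56 + 2*29584) - 5824)/(-166/13 + sqrt(-3040)) = ((-56 + 59168) - 5824)/(-166/13 + 4*I*sqrt(190)) = (59112 - 5824)/(-166/13 + 4*I*sqrt(190)) = 53288/(-166/13 + 4*I*sqrt(190))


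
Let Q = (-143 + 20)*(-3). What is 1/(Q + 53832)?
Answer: 1/54201 ≈ 1.8450e-5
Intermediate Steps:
Q = 369 (Q = -123*(-3) = 369)
1/(Q + 53832) = 1/(369 + 53832) = 1/54201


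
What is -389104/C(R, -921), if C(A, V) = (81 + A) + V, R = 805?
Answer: 389104/35 ≈ 11117.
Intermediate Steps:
C(A, V) = 81 + A + V
-389104/C(R, -921) = -389104/(81 + 805 - 921) = -389104/(-35) = -389104*(-1/35) = 389104/35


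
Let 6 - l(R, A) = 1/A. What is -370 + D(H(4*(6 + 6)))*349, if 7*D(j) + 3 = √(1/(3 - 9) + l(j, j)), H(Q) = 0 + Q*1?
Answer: -3637/7 + 349*√93/28 ≈ -399.37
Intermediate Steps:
l(R, A) = 6 - 1/A
H(Q) = Q (H(Q) = 0 + Q = Q)
D(j) = -3/7 + √(35/6 - 1/j)/7 (D(j) = -3/7 + √(1/(3 - 9) + (6 - 1/j))/7 = -3/7 + √(1/(-6) + (6 - 1/j))/7 = -3/7 + √(-⅙ + (6 - 1/j))/7 = -3/7 + √(35/6 - 1/j)/7)
-370 + D(H(4*(6 + 6)))*349 = -370 + (-3/7 + √6*√((-6 + 35*(4*(6 + 6)))/((4*(6 + 6))))/42)*349 = -370 + (-3/7 + √6*√((-6 + 35*(4*12))/((4*12)))/42)*349 = -370 + (-3/7 + √6*√((-6 + 35*48)/48)/42)*349 = -370 + (-3/7 + √6*√((-6 + 1680)/48)/42)*349 = -370 + (-3/7 + √6*√((1/48)*1674)/42)*349 = -370 + (-3/7 + √6*√(279/8)/42)*349 = -370 + (-3/7 + √6*(3*√62/4)/42)*349 = -370 + (-3/7 + √93/28)*349 = -370 + (-1047/7 + 349*√93/28) = -3637/7 + 349*√93/28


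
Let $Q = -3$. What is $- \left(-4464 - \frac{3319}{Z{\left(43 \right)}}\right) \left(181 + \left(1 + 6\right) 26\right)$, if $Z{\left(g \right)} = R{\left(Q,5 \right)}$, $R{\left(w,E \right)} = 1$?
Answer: $2825229$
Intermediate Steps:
$Z{\left(g \right)} = 1$
$- \left(-4464 - \frac{3319}{Z{\left(43 \right)}}\right) \left(181 + \left(1 + 6\right) 26\right) = - \left(-4464 - \frac{3319}{1}\right) \left(181 + \left(1 + 6\right) 26\right) = - \left(-4464 - 3319\right) \left(181 + 7 \cdot 26\right) = - \left(-4464 - 3319\right) \left(181 + 182\right) = - \left(-7783\right) 363 = \left(-1\right) \left(-2825229\right) = 2825229$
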